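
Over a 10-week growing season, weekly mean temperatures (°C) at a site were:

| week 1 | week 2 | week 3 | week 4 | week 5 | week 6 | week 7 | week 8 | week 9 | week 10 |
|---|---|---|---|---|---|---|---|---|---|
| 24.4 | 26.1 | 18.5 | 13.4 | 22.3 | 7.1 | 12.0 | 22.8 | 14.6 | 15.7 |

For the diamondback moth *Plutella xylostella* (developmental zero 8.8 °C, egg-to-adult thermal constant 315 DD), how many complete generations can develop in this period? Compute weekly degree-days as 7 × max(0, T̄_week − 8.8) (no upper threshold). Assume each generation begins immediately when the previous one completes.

Weekly DD (7 × max(0, T̄ − 8.8)): 109.2, 121.1, 67.9, 32.2, 94.5, 0.0, 22.4, 98.0, 40.6, 48.3.
Season total = 634.2 DD.
Complete generations = ⌊634.2 / 315⌋ = 2.

2 generations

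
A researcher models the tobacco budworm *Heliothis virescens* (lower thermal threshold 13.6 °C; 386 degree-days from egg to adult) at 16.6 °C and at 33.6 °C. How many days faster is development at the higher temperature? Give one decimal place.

109.4 days

At 16.6 °C: 386 / (16.6 − 13.6) = 386 / 3.0 = 128.667 d.
At 33.6 °C: 386 / (33.6 − 13.6) = 386 / 20.0 = 19.300 d.
Difference = |128.667 − 19.300| = 109.367 ≈ 109.4 days.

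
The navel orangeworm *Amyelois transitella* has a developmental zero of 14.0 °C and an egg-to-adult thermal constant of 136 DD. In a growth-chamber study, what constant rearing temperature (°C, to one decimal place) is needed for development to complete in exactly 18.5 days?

21.4 °C

Required daily accumulation = 136 / 18.5 = 7.351 DD/day.
T = T_base + 7.351 = 14.0 + 7.351 = 21.351 ≈ 21.4 °C.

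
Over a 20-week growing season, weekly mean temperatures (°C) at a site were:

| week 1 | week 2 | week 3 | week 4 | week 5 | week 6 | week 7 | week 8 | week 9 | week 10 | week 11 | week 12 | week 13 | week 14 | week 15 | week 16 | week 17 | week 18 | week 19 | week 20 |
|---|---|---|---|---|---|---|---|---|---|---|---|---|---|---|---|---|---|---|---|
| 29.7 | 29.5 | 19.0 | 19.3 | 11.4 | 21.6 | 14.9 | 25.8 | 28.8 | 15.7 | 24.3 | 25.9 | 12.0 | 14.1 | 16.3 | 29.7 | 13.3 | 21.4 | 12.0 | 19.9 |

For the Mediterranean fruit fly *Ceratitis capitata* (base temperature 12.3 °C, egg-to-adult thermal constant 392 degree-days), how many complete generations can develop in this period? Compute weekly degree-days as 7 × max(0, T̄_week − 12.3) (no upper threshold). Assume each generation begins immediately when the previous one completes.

Weekly DD (7 × max(0, T̄ − 12.3)): 121.8, 120.4, 46.9, 49.0, 0.0, 65.1, 18.2, 94.5, 115.5, 23.8, 84.0, 95.2, 0.0, 12.6, 28.0, 121.8, 7.0, 63.7, 0.0, 53.2.
Season total = 1120.7 DD.
Complete generations = ⌊1120.7 / 392⌋ = 2.

2 generations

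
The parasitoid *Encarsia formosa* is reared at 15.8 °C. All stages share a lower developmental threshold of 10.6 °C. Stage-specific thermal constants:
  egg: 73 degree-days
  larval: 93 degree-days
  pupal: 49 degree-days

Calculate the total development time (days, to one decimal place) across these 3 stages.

41.3 days

Daily accumulation at 15.8 °C = 15.8 − 10.6 = 5.2 DD/day.
Total K = 73 + 93 + 49 = 215 DD.
Total duration = 215 / 5.2 = 41.346 ≈ 41.3 days.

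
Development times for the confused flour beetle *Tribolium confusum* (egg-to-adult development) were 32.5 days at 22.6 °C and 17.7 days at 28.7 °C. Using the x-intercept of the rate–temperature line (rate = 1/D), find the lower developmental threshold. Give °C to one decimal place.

Under the model K = D·(T − T_b), so D₁·(T₁ − T_b) = D₂·(T₂ − T_b).
32.5·(22.6 − T_b) = 17.7·(28.7 − T_b)
T_b = (32.5·22.6 − 17.7·28.7) / (32.5 − 17.7) = 226.51 / 14.8 = 15.305 °C ≈ 15.3 °C.

15.3 °C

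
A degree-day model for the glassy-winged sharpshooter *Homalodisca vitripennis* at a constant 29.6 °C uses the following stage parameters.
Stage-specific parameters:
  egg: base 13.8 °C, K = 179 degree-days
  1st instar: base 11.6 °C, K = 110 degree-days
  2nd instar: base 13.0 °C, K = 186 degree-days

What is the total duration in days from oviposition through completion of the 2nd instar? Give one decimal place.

egg: 179 / (29.6 − 13.8) = 179 / 15.8 = 11.329 d.
1st instar: 110 / (29.6 − 11.6) = 110 / 18.0 = 6.111 d.
2nd instar: 186 / (29.6 − 13.0) = 186 / 16.6 = 11.205 d.
Sum = 28.645 ≈ 28.6 days.

28.6 days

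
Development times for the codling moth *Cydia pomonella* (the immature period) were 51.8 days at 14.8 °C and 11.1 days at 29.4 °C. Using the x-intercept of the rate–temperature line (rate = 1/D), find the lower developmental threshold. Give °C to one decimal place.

10.8 °C

Linear rate model ⇒ the product D·(T − T_b) is constant across temperatures.
51.8·(14.8 − T_b) = 11.1·(29.4 − T_b)
T_b = (51.8·14.8 − 11.1·29.4) / (51.8 − 11.1) = 440.30 / 40.7 = 10.818 °C ≈ 10.8 °C.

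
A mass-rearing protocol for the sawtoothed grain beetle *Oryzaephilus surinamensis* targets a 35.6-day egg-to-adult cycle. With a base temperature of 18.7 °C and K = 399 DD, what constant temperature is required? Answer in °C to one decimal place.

29.9 °C

Required daily accumulation = 399 / 35.6 = 11.208 DD/day.
T = T_base + 11.208 = 18.7 + 11.208 = 29.908 ≈ 29.9 °C.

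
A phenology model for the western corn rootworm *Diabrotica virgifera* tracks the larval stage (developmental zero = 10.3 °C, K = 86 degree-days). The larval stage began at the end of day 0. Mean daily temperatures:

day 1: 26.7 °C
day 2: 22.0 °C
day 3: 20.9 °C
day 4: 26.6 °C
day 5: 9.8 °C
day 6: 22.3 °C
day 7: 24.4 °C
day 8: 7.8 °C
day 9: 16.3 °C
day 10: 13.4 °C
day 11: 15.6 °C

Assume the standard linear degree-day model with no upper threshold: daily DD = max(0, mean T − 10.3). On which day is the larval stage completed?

day 9

Daily DD above 10.3 °C: 16.4, 11.7, 10.6, 16.3, 0.0, 12.0, 14.1, 0.0, 6.0, 3.1, 5.3.
Cumulative: 16.4, 28.1, 38.7, 55.0, 55.0, 67.0, 81.1, 81.1, 87.1, 90.2, 95.5.
The total first reaches 86 DD on day 9.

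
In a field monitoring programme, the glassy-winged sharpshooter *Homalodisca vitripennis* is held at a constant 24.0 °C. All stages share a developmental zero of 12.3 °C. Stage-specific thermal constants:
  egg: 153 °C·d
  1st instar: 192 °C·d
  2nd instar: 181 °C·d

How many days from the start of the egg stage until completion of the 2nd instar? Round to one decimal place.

Daily accumulation at 24.0 °C = 24.0 − 12.3 = 11.7 DD/day.
Total K = 153 + 192 + 181 = 526 DD.
Total duration = 526 / 11.7 = 44.957 ≈ 45.0 days.

45.0 days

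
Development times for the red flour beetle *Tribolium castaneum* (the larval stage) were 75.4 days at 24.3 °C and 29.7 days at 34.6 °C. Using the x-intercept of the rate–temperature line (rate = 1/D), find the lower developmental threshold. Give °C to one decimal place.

17.6 °C

Equal thermal constants: D₁(T₁ − T_b) = D₂(T₂ − T_b).
75.4·(24.3 − T_b) = 29.7·(34.6 − T_b)
T_b = (75.4·24.3 − 29.7·34.6) / (75.4 − 29.7) = 804.60 / 45.7 = 17.606 °C ≈ 17.6 °C.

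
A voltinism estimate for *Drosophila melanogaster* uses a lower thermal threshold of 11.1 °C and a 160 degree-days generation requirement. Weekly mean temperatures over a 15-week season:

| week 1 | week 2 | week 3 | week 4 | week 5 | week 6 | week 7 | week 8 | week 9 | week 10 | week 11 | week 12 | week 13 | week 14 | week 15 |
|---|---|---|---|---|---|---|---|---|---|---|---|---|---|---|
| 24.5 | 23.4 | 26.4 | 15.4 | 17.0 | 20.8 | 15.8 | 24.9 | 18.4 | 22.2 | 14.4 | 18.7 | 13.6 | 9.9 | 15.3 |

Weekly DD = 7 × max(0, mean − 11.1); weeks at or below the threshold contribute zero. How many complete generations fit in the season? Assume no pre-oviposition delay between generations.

5 generations

Weekly DD (7 × max(0, T̄ − 11.1)): 93.8, 86.1, 107.1, 30.1, 41.3, 67.9, 32.9, 96.6, 51.1, 77.7, 23.1, 53.2, 17.5, 0.0, 29.4.
Season total = 807.8 DD.
Complete generations = ⌊807.8 / 160⌋ = 5.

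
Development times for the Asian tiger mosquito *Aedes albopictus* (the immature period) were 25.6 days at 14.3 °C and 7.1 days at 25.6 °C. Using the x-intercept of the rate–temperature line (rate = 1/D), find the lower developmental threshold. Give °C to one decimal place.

Under the model K = D·(T − T_b), so D₁·(T₁ − T_b) = D₂·(T₂ − T_b).
25.6·(14.3 − T_b) = 7.1·(25.6 − T_b)
T_b = (25.6·14.3 − 7.1·25.6) / (25.6 − 7.1) = 184.32 / 18.5 = 9.963 °C ≈ 10.0 °C.

10.0 °C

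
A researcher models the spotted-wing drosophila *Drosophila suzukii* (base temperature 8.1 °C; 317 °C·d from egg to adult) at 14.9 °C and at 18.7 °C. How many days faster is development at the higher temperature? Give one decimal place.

At 14.9 °C: 317 / (14.9 − 8.1) = 317 / 6.8 = 46.618 d.
At 18.7 °C: 317 / (18.7 − 8.1) = 317 / 10.6 = 29.906 d.
Difference = |46.618 − 29.906| = 16.712 ≈ 16.7 days.

16.7 days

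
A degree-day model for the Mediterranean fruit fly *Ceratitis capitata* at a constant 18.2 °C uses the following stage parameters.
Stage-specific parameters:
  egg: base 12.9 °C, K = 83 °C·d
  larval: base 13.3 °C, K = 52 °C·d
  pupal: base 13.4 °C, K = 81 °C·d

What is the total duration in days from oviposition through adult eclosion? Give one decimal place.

43.1 days

egg: 83 / (18.2 − 12.9) = 83 / 5.3 = 15.660 d.
larval: 52 / (18.2 − 13.3) = 52 / 4.9 = 10.612 d.
pupal: 81 / (18.2 − 13.4) = 81 / 4.8 = 16.875 d.
Sum = 43.148 ≈ 43.1 days.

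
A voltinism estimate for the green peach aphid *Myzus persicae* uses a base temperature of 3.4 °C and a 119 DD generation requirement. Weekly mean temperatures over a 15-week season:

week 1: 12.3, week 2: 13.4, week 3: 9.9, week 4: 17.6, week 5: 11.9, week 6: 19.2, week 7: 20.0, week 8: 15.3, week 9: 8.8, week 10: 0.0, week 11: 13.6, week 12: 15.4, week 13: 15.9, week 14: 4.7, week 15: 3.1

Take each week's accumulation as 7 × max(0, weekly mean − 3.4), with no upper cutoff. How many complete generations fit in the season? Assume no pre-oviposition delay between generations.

Weekly DD (7 × max(0, T̄ − 3.4)): 62.3, 70.0, 45.5, 99.4, 59.5, 110.6, 116.2, 83.3, 37.8, 0.0, 71.4, 84.0, 87.5, 9.1, 0.0.
Season total = 936.6 DD.
Complete generations = ⌊936.6 / 119⌋ = 7.

7 generations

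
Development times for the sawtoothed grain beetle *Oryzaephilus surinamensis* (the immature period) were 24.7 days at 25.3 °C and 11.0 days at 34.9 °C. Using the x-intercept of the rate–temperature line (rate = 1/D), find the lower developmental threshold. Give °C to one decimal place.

17.6 °C

Linear rate model ⇒ the product D·(T − T_b) is constant across temperatures.
24.7·(25.3 − T_b) = 11.0·(34.9 − T_b)
T_b = (24.7·25.3 − 11.0·34.9) / (24.7 − 11.0) = 241.01 / 13.7 = 17.592 °C ≈ 17.6 °C.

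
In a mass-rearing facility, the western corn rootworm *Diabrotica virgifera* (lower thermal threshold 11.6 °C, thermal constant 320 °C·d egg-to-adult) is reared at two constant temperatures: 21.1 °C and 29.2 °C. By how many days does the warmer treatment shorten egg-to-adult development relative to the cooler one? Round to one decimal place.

At 21.1 °C: 320 / (21.1 − 11.6) = 320 / 9.5 = 33.684 d.
At 29.2 °C: 320 / (29.2 − 11.6) = 320 / 17.6 = 18.182 d.
Difference = |33.684 − 18.182| = 15.502 ≈ 15.5 days.

15.5 days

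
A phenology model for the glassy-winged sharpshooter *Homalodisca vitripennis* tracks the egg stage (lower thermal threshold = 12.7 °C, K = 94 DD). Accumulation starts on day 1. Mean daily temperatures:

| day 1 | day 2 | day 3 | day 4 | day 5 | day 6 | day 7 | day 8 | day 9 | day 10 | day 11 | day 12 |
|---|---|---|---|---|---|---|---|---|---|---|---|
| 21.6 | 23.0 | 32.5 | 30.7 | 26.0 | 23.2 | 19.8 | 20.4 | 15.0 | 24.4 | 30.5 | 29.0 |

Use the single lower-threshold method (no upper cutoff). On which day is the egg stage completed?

day 8

Daily DD above 12.7 °C: 8.9, 10.3, 19.8, 18.0, 13.3, 10.5, 7.1, 7.7, 2.3, 11.7, 17.8, 16.3.
Cumulative: 8.9, 19.2, 39.0, 57.0, 70.3, 80.8, 87.9, 95.6, 97.9, 109.6, 127.4, 143.7.
The total first reaches 94 DD on day 8.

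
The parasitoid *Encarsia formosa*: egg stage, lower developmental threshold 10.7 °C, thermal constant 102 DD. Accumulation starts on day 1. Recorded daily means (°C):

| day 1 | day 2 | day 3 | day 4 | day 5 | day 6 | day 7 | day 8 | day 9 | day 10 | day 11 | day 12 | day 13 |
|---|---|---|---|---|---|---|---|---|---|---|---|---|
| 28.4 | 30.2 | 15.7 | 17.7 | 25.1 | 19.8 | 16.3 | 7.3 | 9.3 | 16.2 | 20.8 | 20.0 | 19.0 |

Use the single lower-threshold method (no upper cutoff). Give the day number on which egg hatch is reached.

Daily DD above 10.7 °C: 17.7, 19.5, 5.0, 7.0, 14.4, 9.1, 5.6, 0.0, 0.0, 5.5, 10.1, 9.3, 8.3.
Cumulative: 17.7, 37.2, 42.2, 49.2, 63.6, 72.7, 78.3, 78.3, 78.3, 83.8, 93.9, 103.2, 111.5.
The total first reaches 102 DD on day 12.

day 12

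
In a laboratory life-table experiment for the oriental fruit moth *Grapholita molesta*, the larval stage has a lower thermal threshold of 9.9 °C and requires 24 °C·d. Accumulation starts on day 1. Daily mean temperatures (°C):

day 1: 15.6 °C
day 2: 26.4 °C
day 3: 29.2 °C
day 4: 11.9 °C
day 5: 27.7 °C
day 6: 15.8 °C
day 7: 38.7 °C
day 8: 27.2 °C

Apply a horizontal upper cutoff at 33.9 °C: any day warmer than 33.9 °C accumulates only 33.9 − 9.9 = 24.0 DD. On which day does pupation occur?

Daily DD above 9.9 °C (capped at 24.0): 5.7, 16.5, 19.3, 2.0, 17.8, 5.9, 24.0, 17.3.
Cumulative: 5.7, 22.2, 41.5, 43.5, 61.3, 67.2, 91.2, 108.5.
The total first reaches 24 DD on day 3.

day 3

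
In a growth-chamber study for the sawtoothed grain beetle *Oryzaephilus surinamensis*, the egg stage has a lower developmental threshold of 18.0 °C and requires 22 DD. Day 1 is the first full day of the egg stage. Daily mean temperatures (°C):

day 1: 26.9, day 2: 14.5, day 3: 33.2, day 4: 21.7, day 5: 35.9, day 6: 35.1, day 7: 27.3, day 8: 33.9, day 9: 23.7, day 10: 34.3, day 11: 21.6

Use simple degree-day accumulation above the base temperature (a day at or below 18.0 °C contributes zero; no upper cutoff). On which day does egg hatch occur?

Daily DD above 18.0 °C: 8.9, 0.0, 15.2, 3.7, 17.9, 17.1, 9.3, 15.9, 5.7, 16.3, 3.6.
Cumulative: 8.9, 8.9, 24.1, 27.8, 45.7, 62.8, 72.1, 88.0, 93.7, 110.0, 113.6.
The total first reaches 22 DD on day 3.

day 3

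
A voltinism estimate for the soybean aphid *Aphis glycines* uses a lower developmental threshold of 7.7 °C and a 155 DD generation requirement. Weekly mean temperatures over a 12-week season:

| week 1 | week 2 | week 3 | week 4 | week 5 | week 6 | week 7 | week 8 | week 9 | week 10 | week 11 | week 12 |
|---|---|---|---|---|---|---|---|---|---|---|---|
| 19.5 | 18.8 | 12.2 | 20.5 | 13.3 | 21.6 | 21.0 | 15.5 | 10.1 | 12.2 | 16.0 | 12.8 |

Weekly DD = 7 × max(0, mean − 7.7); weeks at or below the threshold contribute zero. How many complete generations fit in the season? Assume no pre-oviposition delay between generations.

Weekly DD (7 × max(0, T̄ − 7.7)): 82.6, 77.7, 31.5, 89.6, 39.2, 97.3, 93.1, 54.6, 16.8, 31.5, 58.1, 35.7.
Season total = 707.7 DD.
Complete generations = ⌊707.7 / 155⌋ = 4.

4 generations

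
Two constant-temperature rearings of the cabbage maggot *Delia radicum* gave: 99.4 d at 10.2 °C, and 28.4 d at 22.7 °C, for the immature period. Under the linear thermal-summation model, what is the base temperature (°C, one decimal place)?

Under the model K = D·(T − T_b), so D₁·(T₁ − T_b) = D₂·(T₂ − T_b).
99.4·(10.2 − T_b) = 28.4·(22.7 − T_b)
T_b = (99.4·10.2 − 28.4·22.7) / (99.4 − 28.4) = 369.20 / 71.0 = 5.200 °C ≈ 5.2 °C.

5.2 °C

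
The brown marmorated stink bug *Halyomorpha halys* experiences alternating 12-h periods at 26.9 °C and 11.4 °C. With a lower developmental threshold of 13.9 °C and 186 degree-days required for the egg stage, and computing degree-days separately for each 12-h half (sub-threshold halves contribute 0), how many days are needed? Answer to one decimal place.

28.6 days

Day half: max(0, 26.9 − 13.9) × 0.5 = 13.0 × 0.5 = 6.50 DD.
Night half: max(0, 11.4 − 13.9) × 0.5 = 0.0 × 0.5 = 0.00 DD.
Per 24 h: 6.50 DD/day.
Duration = 186 / 6.50 = 28.615 ≈ 28.6 days.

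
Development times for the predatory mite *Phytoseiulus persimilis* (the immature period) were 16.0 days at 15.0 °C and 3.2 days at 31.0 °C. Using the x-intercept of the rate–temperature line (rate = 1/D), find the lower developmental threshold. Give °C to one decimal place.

Equal thermal constants: D₁(T₁ − T_b) = D₂(T₂ − T_b).
16.0·(15.0 − T_b) = 3.2·(31.0 − T_b)
T_b = (16.0·15.0 − 3.2·31.0) / (16.0 − 3.2) = 140.80 / 12.8 = 11.000 °C ≈ 11.0 °C.

11.0 °C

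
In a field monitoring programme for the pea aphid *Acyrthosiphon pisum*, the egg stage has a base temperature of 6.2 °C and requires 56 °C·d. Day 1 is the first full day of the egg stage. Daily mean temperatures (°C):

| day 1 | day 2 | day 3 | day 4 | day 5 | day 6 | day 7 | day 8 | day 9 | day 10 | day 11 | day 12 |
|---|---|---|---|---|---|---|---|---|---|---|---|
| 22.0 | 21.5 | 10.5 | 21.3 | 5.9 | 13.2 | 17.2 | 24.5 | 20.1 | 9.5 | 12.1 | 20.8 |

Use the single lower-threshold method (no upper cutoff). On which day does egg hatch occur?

day 6

Daily DD above 6.2 °C: 15.8, 15.3, 4.3, 15.1, 0.0, 7.0, 11.0, 18.3, 13.9, 3.3, 5.9, 14.6.
Cumulative: 15.8, 31.1, 35.4, 50.5, 50.5, 57.5, 68.5, 86.8, 100.7, 104.0, 109.9, 124.5.
The total first reaches 56 DD on day 6.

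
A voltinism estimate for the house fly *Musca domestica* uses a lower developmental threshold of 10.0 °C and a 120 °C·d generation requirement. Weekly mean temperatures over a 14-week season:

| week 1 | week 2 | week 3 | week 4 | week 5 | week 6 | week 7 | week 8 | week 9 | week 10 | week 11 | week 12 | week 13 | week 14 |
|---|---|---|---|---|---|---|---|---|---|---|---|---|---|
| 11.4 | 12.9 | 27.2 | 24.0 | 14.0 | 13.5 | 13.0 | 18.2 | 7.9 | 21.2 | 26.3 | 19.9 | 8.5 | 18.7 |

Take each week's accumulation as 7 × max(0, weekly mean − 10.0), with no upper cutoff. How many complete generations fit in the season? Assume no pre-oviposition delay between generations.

Weekly DD (7 × max(0, T̄ − 10.0)): 9.8, 20.3, 120.4, 98.0, 28.0, 24.5, 21.0, 57.4, 0.0, 78.4, 114.1, 69.3, 0.0, 60.9.
Season total = 702.1 DD.
Complete generations = ⌊702.1 / 120⌋ = 5.

5 generations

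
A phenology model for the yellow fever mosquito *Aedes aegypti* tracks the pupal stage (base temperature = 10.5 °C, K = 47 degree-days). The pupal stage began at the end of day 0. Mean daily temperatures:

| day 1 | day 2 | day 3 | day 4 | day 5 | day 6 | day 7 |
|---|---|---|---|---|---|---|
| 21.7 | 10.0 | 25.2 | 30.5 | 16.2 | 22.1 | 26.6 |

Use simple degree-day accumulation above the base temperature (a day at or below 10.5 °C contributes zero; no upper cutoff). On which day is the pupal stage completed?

Daily DD above 10.5 °C: 11.2, 0.0, 14.7, 20.0, 5.7, 11.6, 16.1.
Cumulative: 11.2, 11.2, 25.9, 45.9, 51.6, 63.2, 79.3.
The total first reaches 47 DD on day 5.

day 5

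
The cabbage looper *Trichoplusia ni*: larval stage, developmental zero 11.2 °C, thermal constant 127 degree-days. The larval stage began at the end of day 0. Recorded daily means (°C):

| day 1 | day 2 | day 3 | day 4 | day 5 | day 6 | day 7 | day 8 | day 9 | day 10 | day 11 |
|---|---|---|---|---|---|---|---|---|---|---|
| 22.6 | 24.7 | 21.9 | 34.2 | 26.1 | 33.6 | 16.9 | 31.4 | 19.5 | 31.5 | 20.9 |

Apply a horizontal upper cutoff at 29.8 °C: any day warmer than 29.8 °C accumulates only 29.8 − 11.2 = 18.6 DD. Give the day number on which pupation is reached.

Daily DD above 11.2 °C (capped at 18.6): 11.4, 13.5, 10.7, 18.6, 14.9, 18.6, 5.7, 18.6, 8.3, 18.6, 9.7.
Cumulative: 11.4, 24.9, 35.6, 54.2, 69.1, 87.7, 93.4, 112.0, 120.3, 138.9, 148.6.
The total first reaches 127 DD on day 10.

day 10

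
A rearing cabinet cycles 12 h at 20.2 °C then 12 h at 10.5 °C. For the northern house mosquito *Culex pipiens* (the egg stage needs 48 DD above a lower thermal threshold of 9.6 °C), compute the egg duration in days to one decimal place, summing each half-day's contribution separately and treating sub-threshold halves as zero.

Day half: max(0, 20.2 − 9.6) × 0.5 = 10.6 × 0.5 = 5.30 DD.
Night half: max(0, 10.5 − 9.6) × 0.5 = 0.9 × 0.5 = 0.45 DD.
Per 24 h: 5.75 DD/day.
Duration = 48 / 5.75 = 8.348 ≈ 8.3 days.

8.3 days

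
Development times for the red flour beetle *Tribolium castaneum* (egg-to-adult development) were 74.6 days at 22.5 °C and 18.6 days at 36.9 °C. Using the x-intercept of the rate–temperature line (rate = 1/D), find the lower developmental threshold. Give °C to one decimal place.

17.7 °C

Linear rate model ⇒ the product D·(T − T_b) is constant across temperatures.
74.6·(22.5 − T_b) = 18.6·(36.9 − T_b)
T_b = (74.6·22.5 − 18.6·36.9) / (74.6 − 18.6) = 992.16 / 56.0 = 17.717 °C ≈ 17.7 °C.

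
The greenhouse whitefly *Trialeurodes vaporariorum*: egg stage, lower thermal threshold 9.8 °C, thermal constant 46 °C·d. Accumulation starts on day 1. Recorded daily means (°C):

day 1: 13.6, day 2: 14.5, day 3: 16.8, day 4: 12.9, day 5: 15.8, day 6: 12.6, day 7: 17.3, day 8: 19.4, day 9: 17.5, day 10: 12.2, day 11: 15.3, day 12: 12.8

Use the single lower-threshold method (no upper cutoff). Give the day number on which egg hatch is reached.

day 9

Daily DD above 9.8 °C: 3.8, 4.7, 7.0, 3.1, 6.0, 2.8, 7.5, 9.6, 7.7, 2.4, 5.5, 3.0.
Cumulative: 3.8, 8.5, 15.5, 18.6, 24.6, 27.4, 34.9, 44.5, 52.2, 54.6, 60.1, 63.1.
The total first reaches 46 DD on day 9.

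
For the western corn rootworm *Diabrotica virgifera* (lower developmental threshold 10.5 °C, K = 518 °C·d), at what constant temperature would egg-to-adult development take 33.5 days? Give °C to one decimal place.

26.0 °C

Required daily accumulation = 518 / 33.5 = 15.463 DD/day.
T = T_base + 15.463 = 10.5 + 15.463 = 25.963 ≈ 26.0 °C.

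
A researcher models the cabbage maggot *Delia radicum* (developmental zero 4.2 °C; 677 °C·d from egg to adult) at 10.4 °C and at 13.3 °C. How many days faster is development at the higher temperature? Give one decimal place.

34.8 days

At 10.4 °C: 677 / (10.4 − 4.2) = 677 / 6.2 = 109.194 d.
At 13.3 °C: 677 / (13.3 − 4.2) = 677 / 9.1 = 74.396 d.
Difference = |109.194 − 74.396| = 34.798 ≈ 34.8 days.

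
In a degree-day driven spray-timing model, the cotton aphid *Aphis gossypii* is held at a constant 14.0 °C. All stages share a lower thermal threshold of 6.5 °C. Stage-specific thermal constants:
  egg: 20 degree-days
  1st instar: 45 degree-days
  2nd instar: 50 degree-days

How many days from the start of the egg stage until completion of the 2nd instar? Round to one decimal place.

Daily accumulation at 14.0 °C = 14.0 − 6.5 = 7.5 DD/day.
Total K = 20 + 45 + 50 = 115 DD.
Total duration = 115 / 7.5 = 15.333 ≈ 15.3 days.

15.3 days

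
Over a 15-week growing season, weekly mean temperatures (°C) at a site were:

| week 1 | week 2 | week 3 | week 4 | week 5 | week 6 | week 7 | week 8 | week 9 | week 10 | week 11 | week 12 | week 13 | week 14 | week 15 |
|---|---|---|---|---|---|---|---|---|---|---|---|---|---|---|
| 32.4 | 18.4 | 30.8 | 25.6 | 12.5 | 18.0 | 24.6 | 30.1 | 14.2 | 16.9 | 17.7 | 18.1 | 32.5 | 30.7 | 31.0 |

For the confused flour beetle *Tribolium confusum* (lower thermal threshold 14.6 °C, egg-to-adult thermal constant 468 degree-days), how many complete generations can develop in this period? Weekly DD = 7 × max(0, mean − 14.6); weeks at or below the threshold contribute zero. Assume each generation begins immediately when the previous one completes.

2 generations

Weekly DD (7 × max(0, T̄ − 14.6)): 124.6, 26.6, 113.4, 77.0, 0.0, 23.8, 70.0, 108.5, 0.0, 16.1, 21.7, 24.5, 125.3, 112.7, 114.8.
Season total = 959.0 DD.
Complete generations = ⌊959.0 / 468⌋ = 2.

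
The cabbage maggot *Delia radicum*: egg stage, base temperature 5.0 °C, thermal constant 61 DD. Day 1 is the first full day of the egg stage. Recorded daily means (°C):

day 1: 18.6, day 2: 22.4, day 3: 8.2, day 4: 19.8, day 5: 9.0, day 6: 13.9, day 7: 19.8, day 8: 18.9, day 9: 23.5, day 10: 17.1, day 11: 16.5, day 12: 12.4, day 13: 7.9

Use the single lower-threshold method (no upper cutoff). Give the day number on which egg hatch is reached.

day 6

Daily DD above 5.0 °C: 13.6, 17.4, 3.2, 14.8, 4.0, 8.9, 14.8, 13.9, 18.5, 12.1, 11.5, 7.4, 2.9.
Cumulative: 13.6, 31.0, 34.2, 49.0, 53.0, 61.9, 76.7, 90.6, 109.1, 121.2, 132.7, 140.1, 143.0.
The total first reaches 61 DD on day 6.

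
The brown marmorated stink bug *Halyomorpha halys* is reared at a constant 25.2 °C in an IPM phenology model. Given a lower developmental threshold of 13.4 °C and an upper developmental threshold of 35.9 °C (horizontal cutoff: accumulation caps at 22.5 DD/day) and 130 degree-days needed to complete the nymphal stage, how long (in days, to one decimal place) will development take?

Daily accumulation = 25.2 − 13.4 = 11.8 DD/day.
Duration = 130 / 11.8 = 11.017 ≈ 11.0 days.

11.0 days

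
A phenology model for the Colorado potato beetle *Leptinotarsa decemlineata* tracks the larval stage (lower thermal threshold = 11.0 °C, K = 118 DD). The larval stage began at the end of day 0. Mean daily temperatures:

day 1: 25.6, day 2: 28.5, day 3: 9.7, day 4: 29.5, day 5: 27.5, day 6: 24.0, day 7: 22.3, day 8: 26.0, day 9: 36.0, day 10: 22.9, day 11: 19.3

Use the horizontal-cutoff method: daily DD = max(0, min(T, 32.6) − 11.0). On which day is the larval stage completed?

Daily DD above 11.0 °C (capped at 21.6): 14.6, 17.5, 0.0, 18.5, 16.5, 13.0, 11.3, 15.0, 21.6, 11.9, 8.3.
Cumulative: 14.6, 32.1, 32.1, 50.6, 67.1, 80.1, 91.4, 106.4, 128.0, 139.9, 148.2.
The total first reaches 118 DD on day 9.

day 9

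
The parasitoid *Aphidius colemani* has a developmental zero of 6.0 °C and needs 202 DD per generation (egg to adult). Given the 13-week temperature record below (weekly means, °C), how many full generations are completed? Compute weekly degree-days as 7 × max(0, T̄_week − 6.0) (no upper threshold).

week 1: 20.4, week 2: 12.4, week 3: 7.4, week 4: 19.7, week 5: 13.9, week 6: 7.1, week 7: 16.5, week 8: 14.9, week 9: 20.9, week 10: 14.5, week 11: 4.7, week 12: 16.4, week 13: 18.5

3 generations

Weekly DD (7 × max(0, T̄ − 6.0)): 100.8, 44.8, 9.8, 95.9, 55.3, 7.7, 73.5, 62.3, 104.3, 59.5, 0.0, 72.8, 87.5.
Season total = 774.2 DD.
Complete generations = ⌊774.2 / 202⌋ = 3.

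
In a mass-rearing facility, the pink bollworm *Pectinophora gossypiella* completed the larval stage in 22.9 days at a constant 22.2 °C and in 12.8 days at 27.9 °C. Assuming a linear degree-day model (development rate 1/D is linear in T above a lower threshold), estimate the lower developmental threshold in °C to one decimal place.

15.0 °C

Equal thermal constants: D₁(T₁ − T_b) = D₂(T₂ − T_b).
22.9·(22.2 − T_b) = 12.8·(27.9 − T_b)
T_b = (22.9·22.2 − 12.8·27.9) / (22.9 − 12.8) = 151.26 / 10.1 = 14.976 °C ≈ 15.0 °C.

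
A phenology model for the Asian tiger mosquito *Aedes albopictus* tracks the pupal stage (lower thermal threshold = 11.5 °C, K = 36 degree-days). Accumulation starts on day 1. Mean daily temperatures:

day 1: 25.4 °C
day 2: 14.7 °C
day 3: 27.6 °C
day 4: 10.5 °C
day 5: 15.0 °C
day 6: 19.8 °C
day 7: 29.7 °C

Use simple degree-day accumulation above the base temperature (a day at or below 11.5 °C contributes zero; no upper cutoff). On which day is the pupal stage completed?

day 5

Daily DD above 11.5 °C: 13.9, 3.2, 16.1, 0.0, 3.5, 8.3, 18.2.
Cumulative: 13.9, 17.1, 33.2, 33.2, 36.7, 45.0, 63.2.
The total first reaches 36 DD on day 5.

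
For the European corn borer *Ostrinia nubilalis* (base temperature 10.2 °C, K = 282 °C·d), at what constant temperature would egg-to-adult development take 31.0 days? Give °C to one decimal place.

Required daily accumulation = 282 / 31.0 = 9.097 DD/day.
T = T_base + 9.097 = 10.2 + 9.097 = 19.297 ≈ 19.3 °C.

19.3 °C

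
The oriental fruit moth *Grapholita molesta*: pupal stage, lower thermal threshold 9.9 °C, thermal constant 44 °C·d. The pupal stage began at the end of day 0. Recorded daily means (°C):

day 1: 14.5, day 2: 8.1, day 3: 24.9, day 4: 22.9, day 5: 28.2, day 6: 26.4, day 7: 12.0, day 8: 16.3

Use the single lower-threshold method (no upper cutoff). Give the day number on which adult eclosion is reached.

day 5

Daily DD above 9.9 °C: 4.6, 0.0, 15.0, 13.0, 18.3, 16.5, 2.1, 6.4.
Cumulative: 4.6, 4.6, 19.6, 32.6, 50.9, 67.4, 69.5, 75.9.
The total first reaches 44 DD on day 5.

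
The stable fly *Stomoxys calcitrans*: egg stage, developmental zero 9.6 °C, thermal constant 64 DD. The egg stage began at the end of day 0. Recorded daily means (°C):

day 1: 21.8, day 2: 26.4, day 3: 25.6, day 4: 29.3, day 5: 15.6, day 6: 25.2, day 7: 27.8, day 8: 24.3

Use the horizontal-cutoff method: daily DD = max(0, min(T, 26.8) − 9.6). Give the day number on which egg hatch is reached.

Daily DD above 9.6 °C (capped at 17.2): 12.2, 16.8, 16.0, 17.2, 6.0, 15.6, 17.2, 14.7.
Cumulative: 12.2, 29.0, 45.0, 62.2, 68.2, 83.8, 101.0, 115.7.
The total first reaches 64 DD on day 5.

day 5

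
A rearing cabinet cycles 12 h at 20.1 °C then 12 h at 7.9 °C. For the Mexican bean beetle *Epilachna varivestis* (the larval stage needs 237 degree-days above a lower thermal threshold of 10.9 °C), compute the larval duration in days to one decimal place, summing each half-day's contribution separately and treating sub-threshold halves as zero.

51.5 days

Day half: max(0, 20.1 − 10.9) × 0.5 = 9.2 × 0.5 = 4.60 DD.
Night half: max(0, 7.9 − 10.9) × 0.5 = 0.0 × 0.5 = 0.00 DD.
Per 24 h: 4.60 DD/day.
Duration = 237 / 4.60 = 51.522 ≈ 51.5 days.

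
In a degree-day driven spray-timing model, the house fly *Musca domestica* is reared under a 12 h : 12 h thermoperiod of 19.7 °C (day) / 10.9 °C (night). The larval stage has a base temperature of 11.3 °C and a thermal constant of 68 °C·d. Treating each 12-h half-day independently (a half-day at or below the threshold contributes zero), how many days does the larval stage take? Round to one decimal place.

16.2 days

Day half: max(0, 19.7 − 11.3) × 0.5 = 8.4 × 0.5 = 4.20 DD.
Night half: max(0, 10.9 − 11.3) × 0.5 = 0.0 × 0.5 = 0.00 DD.
Per 24 h: 4.20 DD/day.
Duration = 68 / 4.20 = 16.190 ≈ 16.2 days.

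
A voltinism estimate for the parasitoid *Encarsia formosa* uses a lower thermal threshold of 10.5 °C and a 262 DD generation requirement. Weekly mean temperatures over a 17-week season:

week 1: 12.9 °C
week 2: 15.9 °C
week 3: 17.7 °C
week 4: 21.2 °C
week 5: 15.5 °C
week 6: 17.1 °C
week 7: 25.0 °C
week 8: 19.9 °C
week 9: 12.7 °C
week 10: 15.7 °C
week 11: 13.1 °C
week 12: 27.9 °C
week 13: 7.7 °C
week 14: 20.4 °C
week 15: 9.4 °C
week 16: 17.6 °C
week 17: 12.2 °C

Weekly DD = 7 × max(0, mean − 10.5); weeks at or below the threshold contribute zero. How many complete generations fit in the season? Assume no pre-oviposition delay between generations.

Weekly DD (7 × max(0, T̄ − 10.5)): 16.8, 37.8, 50.4, 74.9, 35.0, 46.2, 101.5, 65.8, 15.4, 36.4, 18.2, 121.8, 0.0, 69.3, 0.0, 49.7, 11.9.
Season total = 751.1 DD.
Complete generations = ⌊751.1 / 262⌋ = 2.

2 generations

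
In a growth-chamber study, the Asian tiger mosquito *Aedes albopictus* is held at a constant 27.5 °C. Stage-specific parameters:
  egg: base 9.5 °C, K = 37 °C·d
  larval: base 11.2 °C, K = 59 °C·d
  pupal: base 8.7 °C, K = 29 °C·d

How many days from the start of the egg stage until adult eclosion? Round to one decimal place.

7.2 days

egg: 37 / (27.5 − 9.5) = 37 / 18.0 = 2.056 d.
larval: 59 / (27.5 − 11.2) = 59 / 16.3 = 3.620 d.
pupal: 29 / (27.5 − 8.7) = 29 / 18.8 = 1.543 d.
Sum = 7.218 ≈ 7.2 days.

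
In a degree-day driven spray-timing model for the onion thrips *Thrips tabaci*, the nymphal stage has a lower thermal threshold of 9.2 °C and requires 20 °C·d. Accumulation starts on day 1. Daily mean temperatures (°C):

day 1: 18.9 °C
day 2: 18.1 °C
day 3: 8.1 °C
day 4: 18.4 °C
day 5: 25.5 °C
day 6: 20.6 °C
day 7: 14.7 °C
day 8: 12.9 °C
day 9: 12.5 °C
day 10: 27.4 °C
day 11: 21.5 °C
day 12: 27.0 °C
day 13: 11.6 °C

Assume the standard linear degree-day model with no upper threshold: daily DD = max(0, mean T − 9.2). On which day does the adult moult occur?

Daily DD above 9.2 °C: 9.7, 8.9, 0.0, 9.2, 16.3, 11.4, 5.5, 3.7, 3.3, 18.2, 12.3, 17.8, 2.4.
Cumulative: 9.7, 18.6, 18.6, 27.8, 44.1, 55.5, 61.0, 64.7, 68.0, 86.2, 98.5, 116.3, 118.7.
The total first reaches 20 DD on day 4.

day 4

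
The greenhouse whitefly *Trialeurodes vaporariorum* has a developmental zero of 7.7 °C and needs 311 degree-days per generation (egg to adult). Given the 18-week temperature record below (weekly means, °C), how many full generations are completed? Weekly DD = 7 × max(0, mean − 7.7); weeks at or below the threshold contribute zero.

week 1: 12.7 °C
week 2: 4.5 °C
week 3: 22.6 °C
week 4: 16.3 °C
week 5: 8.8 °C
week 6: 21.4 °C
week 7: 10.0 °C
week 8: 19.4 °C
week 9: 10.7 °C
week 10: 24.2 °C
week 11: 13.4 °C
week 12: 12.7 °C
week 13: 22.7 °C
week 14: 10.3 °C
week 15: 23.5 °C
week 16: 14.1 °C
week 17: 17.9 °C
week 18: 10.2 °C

Weekly DD (7 × max(0, T̄ − 7.7)): 35.0, 0.0, 104.3, 60.2, 7.7, 95.9, 16.1, 81.9, 21.0, 115.5, 39.9, 35.0, 105.0, 18.2, 110.6, 44.8, 71.4, 17.5.
Season total = 980.0 DD.
Complete generations = ⌊980.0 / 311⌋ = 3.

3 generations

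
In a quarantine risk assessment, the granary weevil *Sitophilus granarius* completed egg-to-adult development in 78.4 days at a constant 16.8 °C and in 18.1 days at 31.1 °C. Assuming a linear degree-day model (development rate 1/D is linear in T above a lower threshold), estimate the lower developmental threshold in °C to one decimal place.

Equal thermal constants: D₁(T₁ − T_b) = D₂(T₂ − T_b).
78.4·(16.8 − T_b) = 18.1·(31.1 − T_b)
T_b = (78.4·16.8 − 18.1·31.1) / (78.4 − 18.1) = 754.21 / 60.3 = 12.508 °C ≈ 12.5 °C.

12.5 °C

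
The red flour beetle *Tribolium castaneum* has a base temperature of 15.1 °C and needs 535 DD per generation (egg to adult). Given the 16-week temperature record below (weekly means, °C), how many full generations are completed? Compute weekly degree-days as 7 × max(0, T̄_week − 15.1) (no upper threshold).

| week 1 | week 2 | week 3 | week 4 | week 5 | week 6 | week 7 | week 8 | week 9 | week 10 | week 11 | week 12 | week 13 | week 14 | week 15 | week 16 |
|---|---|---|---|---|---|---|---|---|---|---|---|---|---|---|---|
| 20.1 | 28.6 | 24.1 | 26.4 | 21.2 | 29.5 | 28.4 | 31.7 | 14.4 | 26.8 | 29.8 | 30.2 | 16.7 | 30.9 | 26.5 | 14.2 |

Weekly DD (7 × max(0, T̄ − 15.1)): 35.0, 94.5, 63.0, 79.1, 42.7, 100.8, 93.1, 116.2, 0.0, 81.9, 102.9, 105.7, 11.2, 110.6, 79.8, 0.0.
Season total = 1116.5 DD.
Complete generations = ⌊1116.5 / 535⌋ = 2.

2 generations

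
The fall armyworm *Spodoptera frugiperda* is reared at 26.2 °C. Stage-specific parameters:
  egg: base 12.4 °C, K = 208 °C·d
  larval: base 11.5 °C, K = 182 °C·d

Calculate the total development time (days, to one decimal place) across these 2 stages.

27.5 days

egg: 208 / (26.2 − 12.4) = 208 / 13.8 = 15.072 d.
larval: 182 / (26.2 − 11.5) = 182 / 14.7 = 12.381 d.
Sum = 27.453 ≈ 27.5 days.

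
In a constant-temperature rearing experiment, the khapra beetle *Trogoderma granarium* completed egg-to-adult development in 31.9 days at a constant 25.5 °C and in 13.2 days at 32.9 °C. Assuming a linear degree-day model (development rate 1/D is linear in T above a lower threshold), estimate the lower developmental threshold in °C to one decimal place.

Equal thermal constants: D₁(T₁ − T_b) = D₂(T₂ − T_b).
31.9·(25.5 − T_b) = 13.2·(32.9 − T_b)
T_b = (31.9·25.5 − 13.2·32.9) / (31.9 − 13.2) = 379.17 / 18.7 = 20.276 °C ≈ 20.3 °C.

20.3 °C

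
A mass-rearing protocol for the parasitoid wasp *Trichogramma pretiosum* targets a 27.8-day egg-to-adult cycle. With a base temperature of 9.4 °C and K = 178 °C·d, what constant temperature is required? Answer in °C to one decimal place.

Required daily accumulation = 178 / 27.8 = 6.403 DD/day.
T = T_base + 6.403 = 9.4 + 6.403 = 15.803 ≈ 15.8 °C.

15.8 °C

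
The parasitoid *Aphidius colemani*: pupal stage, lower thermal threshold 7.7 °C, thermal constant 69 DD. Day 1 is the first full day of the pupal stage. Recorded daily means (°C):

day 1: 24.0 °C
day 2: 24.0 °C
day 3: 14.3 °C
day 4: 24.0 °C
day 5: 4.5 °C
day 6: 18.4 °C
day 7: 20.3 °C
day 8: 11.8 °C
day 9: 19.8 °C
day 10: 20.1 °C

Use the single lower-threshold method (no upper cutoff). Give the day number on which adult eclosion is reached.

day 7

Daily DD above 7.7 °C: 16.3, 16.3, 6.6, 16.3, 0.0, 10.7, 12.6, 4.1, 12.1, 12.4.
Cumulative: 16.3, 32.6, 39.2, 55.5, 55.5, 66.2, 78.8, 82.9, 95.0, 107.4.
The total first reaches 69 DD on day 7.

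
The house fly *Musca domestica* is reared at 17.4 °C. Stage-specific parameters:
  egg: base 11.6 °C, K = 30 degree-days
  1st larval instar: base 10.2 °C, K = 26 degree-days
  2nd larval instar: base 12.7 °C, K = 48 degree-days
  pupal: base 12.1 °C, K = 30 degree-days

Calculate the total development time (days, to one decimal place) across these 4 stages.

24.7 days

egg: 30 / (17.4 − 11.6) = 30 / 5.8 = 5.172 d.
1st larval instar: 26 / (17.4 − 10.2) = 26 / 7.2 = 3.611 d.
2nd larval instar: 48 / (17.4 − 12.7) = 48 / 4.7 = 10.213 d.
pupal: 30 / (17.4 − 12.1) = 30 / 5.3 = 5.660 d.
Sum = 24.657 ≈ 24.7 days.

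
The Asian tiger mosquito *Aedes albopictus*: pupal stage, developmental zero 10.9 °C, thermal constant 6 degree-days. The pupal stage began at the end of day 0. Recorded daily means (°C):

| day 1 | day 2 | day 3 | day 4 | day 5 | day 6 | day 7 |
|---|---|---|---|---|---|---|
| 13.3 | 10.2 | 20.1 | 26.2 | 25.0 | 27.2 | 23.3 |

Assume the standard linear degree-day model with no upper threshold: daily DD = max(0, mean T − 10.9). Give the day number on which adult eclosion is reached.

day 3

Daily DD above 10.9 °C: 2.4, 0.0, 9.2, 15.3, 14.1, 16.3, 12.4.
Cumulative: 2.4, 2.4, 11.6, 26.9, 41.0, 57.3, 69.7.
The total first reaches 6 DD on day 3.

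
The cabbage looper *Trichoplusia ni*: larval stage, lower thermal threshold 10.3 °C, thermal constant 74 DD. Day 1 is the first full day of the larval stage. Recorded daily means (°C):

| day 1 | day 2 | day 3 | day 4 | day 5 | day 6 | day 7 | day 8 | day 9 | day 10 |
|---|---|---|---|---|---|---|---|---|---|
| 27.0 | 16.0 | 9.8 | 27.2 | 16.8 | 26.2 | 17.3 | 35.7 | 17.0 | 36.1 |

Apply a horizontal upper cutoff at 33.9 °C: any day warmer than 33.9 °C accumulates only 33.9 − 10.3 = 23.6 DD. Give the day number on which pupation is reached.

day 8

Daily DD above 10.3 °C (capped at 23.6): 16.7, 5.7, 0.0, 16.9, 6.5, 15.9, 7.0, 23.6, 6.7, 23.6.
Cumulative: 16.7, 22.4, 22.4, 39.3, 45.8, 61.7, 68.7, 92.3, 99.0, 122.6.
The total first reaches 74 DD on day 8.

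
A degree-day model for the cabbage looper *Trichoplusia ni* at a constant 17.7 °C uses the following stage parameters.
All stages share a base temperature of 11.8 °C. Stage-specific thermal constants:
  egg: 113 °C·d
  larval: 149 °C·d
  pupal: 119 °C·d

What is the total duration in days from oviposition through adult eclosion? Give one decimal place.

64.6 days

Daily accumulation at 17.7 °C = 17.7 − 11.8 = 5.9 DD/day.
Total K = 113 + 149 + 119 = 381 DD.
Total duration = 381 / 5.9 = 64.576 ≈ 64.6 days.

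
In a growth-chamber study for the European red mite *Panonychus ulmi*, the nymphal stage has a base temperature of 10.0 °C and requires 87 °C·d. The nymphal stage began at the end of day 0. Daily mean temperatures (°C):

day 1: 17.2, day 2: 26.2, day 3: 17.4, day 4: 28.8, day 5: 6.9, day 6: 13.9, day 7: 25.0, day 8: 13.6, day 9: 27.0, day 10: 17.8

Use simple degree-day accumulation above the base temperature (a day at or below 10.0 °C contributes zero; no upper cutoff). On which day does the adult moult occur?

day 9

Daily DD above 10.0 °C: 7.2, 16.2, 7.4, 18.8, 0.0, 3.9, 15.0, 3.6, 17.0, 7.8.
Cumulative: 7.2, 23.4, 30.8, 49.6, 49.6, 53.5, 68.5, 72.1, 89.1, 96.9.
The total first reaches 87 DD on day 9.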